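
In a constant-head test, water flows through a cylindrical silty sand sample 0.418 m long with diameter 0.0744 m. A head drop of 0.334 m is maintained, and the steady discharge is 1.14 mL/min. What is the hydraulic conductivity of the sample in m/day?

Cross-sectional area A = π·(d/2)² = π × (0.0744/2)² = 0.004347 m².
Convert discharge: 1.14 mL/min = 1.900e-08 m³/s.
Darcy's law rearranged: K = Q·L / (A·Δh) = 1.900e-08 × 0.418 / (0.004347 × 0.334) = 5.470e-06 m/s = 0.4726 m/day.

0.473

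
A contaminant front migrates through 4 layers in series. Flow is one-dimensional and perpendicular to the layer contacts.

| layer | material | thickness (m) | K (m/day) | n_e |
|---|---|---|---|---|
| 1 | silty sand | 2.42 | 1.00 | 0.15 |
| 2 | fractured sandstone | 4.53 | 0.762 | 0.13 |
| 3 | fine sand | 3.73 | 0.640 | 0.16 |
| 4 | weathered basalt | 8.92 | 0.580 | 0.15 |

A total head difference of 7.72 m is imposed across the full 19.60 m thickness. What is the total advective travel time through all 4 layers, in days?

11.1

With flow normal to the layers, continuity requires the same specific discharge q through every layer.
Σ(b_i/K_i) = 2.42/1.00 + 4.53/0.762 + 3.73/0.640 + 8.92/0.580 = 29.57 d.
q = Δh / Σ(b_i/K_i) = 7.72 / 29.57 = 0.2611 m/day.
In each layer the seepage velocity is v_i = q/n_i, so the layer transit time is t_i = b_i·n_i / q:
  layer 1 (silty sand): t_1 = 2.42 × 0.15 / 0.2611 = 1.391 d
  layer 2 (fractured sandstone): t_2 = 4.53 × 0.13 / 0.2611 = 2.256 d
  layer 3 (fine sand): t_3 = 3.73 × 0.16 / 0.2611 = 2.286 d
  layer 4 (weathered basalt): t_4 = 8.92 × 0.15 / 0.2611 = 5.125 d
Total t = Σ t_i = 11.06 days.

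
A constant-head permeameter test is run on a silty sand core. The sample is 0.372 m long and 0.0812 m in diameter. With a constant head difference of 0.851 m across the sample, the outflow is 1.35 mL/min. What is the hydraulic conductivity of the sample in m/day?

Cross-sectional area A = π·(d/2)² = π × (0.0812/2)² = 0.005178 m².
Convert discharge: 1.35 mL/min = 2.250e-08 m³/s.
Darcy's law rearranged: K = Q·L / (A·Δh) = 2.250e-08 × 0.372 / (0.005178 × 0.851) = 1.899e-06 m/s = 0.1641 m/day.

0.164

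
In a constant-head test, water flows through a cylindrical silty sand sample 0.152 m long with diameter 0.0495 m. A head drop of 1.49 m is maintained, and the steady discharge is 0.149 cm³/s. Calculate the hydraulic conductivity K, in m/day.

Cross-sectional area A = π·(d/2)² = π × (0.0495/2)² = 0.001924 m².
Convert discharge: 0.149 cm³/s = 1.490e-07 m³/s.
Darcy's law rearranged: K = Q·L / (A·Δh) = 1.490e-07 × 0.152 / (0.001924 × 1.49) = 7.898e-06 m/s = 0.6824 m/day.

0.682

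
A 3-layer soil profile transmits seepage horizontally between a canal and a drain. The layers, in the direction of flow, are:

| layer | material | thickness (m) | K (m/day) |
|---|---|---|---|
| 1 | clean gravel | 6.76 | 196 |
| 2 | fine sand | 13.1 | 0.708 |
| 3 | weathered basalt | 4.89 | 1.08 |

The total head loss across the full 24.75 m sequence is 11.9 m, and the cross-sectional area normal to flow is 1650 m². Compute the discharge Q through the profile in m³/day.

851

Flow is perpendicular to layering, so the layers act in series and the equivalent K is the thickness-weighted harmonic mean.
Total thickness L = 6.76 + 13.1 + 4.89 = 24.75 m.
Σ(b_i/K_i) = 6.76/196 + 13.1/0.708 + 4.89/1.08 = 23.07 d.
K_eq = L / Σ(b_i/K_i) = 24.75 / 23.07 = 1.073 m/day.
Q = K_eq · A · (Δh/L) = 1.073 × 1650 × (11.9/24.75) = 851.3 m³/day.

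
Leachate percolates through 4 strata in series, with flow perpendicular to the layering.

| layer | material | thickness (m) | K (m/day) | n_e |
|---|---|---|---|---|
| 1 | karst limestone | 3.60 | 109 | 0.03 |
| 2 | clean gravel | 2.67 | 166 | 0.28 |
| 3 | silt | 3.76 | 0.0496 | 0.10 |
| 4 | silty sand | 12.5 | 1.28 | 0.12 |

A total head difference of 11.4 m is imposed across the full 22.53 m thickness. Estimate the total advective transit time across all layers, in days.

20.5

With flow normal to the layers, continuity requires the same specific discharge q through every layer.
Σ(b_i/K_i) = 3.60/109 + 2.67/166 + 3.76/0.0496 + 12.5/1.28 = 85.62 d.
q = Δh / Σ(b_i/K_i) = 11.4 / 85.62 = 0.1331 m/day.
In each layer the seepage velocity is v_i = q/n_i, so the layer transit time is t_i = b_i·n_i / q:
  layer 1 (karst limestone): t_1 = 3.60 × 0.03 / 0.1331 = 0.8111 d
  layer 2 (clean gravel): t_2 = 2.67 × 0.28 / 0.1331 = 5.615 d
  layer 3 (silt): t_3 = 3.76 × 0.10 / 0.1331 = 2.824 d
  layer 4 (silty sand): t_4 = 12.5 × 0.12 / 0.1331 = 11.27 d
Total t = Σ t_i = 20.52 days.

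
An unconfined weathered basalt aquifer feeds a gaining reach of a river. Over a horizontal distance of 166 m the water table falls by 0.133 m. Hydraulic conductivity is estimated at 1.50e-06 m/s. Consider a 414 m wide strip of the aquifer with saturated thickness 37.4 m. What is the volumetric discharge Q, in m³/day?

1.61

Convert K: 1.50e-06 m/s × 86400 = 0.1296 m/day.
Cross-sectional area A = 414 × 37.4 = 15484 m².
Hydraulic gradient i = Δh / L = 0.133 / 166 = 0.0008012.
Darcy's law: Q = K · A · i = 0.1296 × 15484 × 0.0008012 = 1.608 m³/day.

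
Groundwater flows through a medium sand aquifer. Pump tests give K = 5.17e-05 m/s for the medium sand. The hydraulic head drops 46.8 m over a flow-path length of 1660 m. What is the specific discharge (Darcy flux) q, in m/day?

0.126

Convert K: 5.17e-05 m/s × 86400 = 4.467 m/day.
Hydraulic gradient i = Δh / L = 46.8 / 1660 = 0.02819.
Specific discharge q = K · i = 4.467 × 0.02819 = 0.1259 m/day.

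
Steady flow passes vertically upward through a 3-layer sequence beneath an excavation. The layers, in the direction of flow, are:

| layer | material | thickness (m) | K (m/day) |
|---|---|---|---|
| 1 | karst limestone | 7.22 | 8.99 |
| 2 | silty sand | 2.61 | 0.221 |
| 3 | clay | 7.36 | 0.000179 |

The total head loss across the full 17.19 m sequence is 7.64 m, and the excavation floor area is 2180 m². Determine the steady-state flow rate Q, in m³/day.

0.405

Flow is perpendicular to layering, so the layers act in series and the equivalent K is the thickness-weighted harmonic mean.
Total thickness L = 7.22 + 2.61 + 7.36 = 17.19 m.
Σ(b_i/K_i) = 7.22/8.99 + 2.61/0.221 + 7.36/0.000179 = 41130 d.
K_eq = L / Σ(b_i/K_i) = 17.19 / 41130 = 0.0004179 m/day.
Q = K_eq · A · (Δh/L) = 0.0004179 × 2180 × (7.64/17.19) = 0.4049 m³/day.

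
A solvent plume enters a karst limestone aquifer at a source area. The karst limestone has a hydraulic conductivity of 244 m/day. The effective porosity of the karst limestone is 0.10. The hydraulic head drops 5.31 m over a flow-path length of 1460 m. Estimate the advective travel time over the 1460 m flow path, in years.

0.450

Hydraulic gradient i = Δh / L = 5.31 / 1460 = 0.003637.
Darcy flux q = K · i = 244.0 × 0.003637 = 0.8874 m/day.
Seepage velocity v = q / n_e = 0.8874 / 0.10 = 8.874 m/day.
Travel time t = L / v = 1460 / 8.874 = 164.5 days = 0.4504 years.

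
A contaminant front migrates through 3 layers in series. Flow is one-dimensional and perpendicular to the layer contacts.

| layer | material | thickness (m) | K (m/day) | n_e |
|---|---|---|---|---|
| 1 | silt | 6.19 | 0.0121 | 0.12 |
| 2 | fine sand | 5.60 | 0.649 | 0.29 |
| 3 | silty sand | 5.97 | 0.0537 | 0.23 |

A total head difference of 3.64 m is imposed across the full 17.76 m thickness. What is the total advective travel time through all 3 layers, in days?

With flow normal to the layers, continuity requires the same specific discharge q through every layer.
Σ(b_i/K_i) = 6.19/0.0121 + 5.60/0.649 + 5.97/0.0537 = 631.4 d.
q = Δh / Σ(b_i/K_i) = 3.64 / 631.4 = 0.005765 m/day.
In each layer the seepage velocity is v_i = q/n_i, so the layer transit time is t_i = b_i·n_i / q:
  layer 1 (silt): t_1 = 6.19 × 0.12 / 0.005765 = 128.8 d
  layer 2 (fine sand): t_2 = 5.60 × 0.29 / 0.005765 = 281.7 d
  layer 3 (silty sand): t_3 = 5.97 × 0.23 / 0.005765 = 238.2 d
Total t = Σ t_i = 648.7 days.

649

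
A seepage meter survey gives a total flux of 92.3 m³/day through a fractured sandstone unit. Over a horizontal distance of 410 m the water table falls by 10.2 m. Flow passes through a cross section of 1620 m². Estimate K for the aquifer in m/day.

Hydraulic gradient i = Δh / L = 10.2 / 410 = 0.02488.
From Q = K·A·i, K = Q / (A·i) = 92.3 / (1620 × 0.02488) = 2.290 m/day.

2.29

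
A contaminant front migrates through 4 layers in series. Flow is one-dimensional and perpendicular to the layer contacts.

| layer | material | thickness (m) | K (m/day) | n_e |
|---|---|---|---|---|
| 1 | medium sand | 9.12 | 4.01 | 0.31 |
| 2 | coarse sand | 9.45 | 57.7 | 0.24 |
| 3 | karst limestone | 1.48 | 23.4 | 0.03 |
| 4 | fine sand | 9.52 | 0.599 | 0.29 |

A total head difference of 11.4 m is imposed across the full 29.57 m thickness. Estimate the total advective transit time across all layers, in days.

With flow normal to the layers, continuity requires the same specific discharge q through every layer.
Σ(b_i/K_i) = 9.12/4.01 + 9.45/57.7 + 1.48/23.4 + 9.52/0.599 = 18.39 d.
q = Δh / Σ(b_i/K_i) = 11.4 / 18.39 = 0.6198 m/day.
In each layer the seepage velocity is v_i = q/n_i, so the layer transit time is t_i = b_i·n_i / q:
  layer 1 (medium sand): t_1 = 9.12 × 0.31 / 0.6198 = 4.562 d
  layer 2 (coarse sand): t_2 = 9.45 × 0.24 / 0.6198 = 3.660 d
  layer 3 (karst limestone): t_3 = 1.48 × 0.03 / 0.6198 = 0.07164 d
  layer 4 (fine sand): t_4 = 9.52 × 0.29 / 0.6198 = 4.455 d
Total t = Σ t_i = 12.75 days.

12.7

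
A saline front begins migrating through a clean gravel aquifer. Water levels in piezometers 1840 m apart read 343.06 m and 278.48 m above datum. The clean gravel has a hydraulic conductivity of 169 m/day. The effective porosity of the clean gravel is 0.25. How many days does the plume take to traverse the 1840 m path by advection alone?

77.6

Hydraulic gradient i = (343.06 − 278.48) / 1840 = 64.58 / 1840 = 0.03510.
Darcy flux q = K · i = 169.0 × 0.03510 = 5.932 m/day.
Seepage velocity v = q / n_e = 5.932 / 0.25 = 23.73 m/day.
Travel time t = L / v = 1840 / 23.73 = 77.55 days.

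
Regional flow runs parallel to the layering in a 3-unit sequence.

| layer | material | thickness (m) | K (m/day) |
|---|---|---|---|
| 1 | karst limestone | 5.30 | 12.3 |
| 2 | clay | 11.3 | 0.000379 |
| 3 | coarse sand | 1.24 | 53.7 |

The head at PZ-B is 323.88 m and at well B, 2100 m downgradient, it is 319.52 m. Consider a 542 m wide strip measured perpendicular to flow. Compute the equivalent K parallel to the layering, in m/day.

Flow is parallel to layering, so each bed carries its own Darcy discharge and the transmissivities add.
Σ(K_i·b_i) = 12.3×5.30 + 0.000379×11.3 + 53.7×1.24 = 131.8 m²/day.
Total thickness b = 17.84 m, so K_eq = Σ(K_i·b_i)/b = 7.387 m/day.

7.39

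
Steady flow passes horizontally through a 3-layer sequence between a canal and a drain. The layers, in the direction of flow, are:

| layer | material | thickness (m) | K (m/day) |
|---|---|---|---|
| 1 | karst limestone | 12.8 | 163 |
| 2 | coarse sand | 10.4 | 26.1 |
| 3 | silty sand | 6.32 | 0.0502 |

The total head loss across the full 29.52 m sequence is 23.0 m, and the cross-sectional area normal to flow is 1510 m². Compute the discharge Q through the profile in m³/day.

275

Flow is perpendicular to layering, so the layers act in series and the equivalent K is the thickness-weighted harmonic mean.
Total thickness L = 12.8 + 10.4 + 6.32 = 29.52 m.
Σ(b_i/K_i) = 12.8/163 + 10.4/26.1 + 6.32/0.0502 = 126.4 d.
K_eq = L / Σ(b_i/K_i) = 29.52 / 126.4 = 0.2336 m/day.
Q = K_eq · A · (Δh/L) = 0.2336 × 1510 × (23.0/29.52) = 274.8 m³/day.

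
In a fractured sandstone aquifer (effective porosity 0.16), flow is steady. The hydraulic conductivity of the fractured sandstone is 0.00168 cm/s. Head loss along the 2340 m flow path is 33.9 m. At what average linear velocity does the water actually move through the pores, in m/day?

Convert K: 0.00168 cm/s × 864 = 1.452 m/day.
Hydraulic gradient i = Δh / L = 33.9 / 2340 = 0.01449.
Darcy flux q = K · i = 1.452 × 0.01449 = 0.02103 m/day.
Seepage velocity v = q / n_e = 0.02103 / 0.16 = 0.1314 m/day.

0.131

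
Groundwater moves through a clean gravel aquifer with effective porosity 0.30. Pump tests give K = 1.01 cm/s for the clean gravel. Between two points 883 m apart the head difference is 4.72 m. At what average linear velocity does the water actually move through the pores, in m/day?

Convert K: 1.01 cm/s × 864 = 872.6 m/day.
Hydraulic gradient i = Δh / L = 4.72 / 883 = 0.005345.
Darcy flux q = K · i = 872.6 × 0.005345 = 4.665 m/day.
Seepage velocity v = q / n_e = 4.665 / 0.30 = 15.55 m/day.

15.5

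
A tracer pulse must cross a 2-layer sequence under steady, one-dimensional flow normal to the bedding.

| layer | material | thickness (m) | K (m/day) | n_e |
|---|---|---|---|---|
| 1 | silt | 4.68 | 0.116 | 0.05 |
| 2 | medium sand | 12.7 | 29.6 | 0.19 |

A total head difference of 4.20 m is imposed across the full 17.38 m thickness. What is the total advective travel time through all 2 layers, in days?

25.7

With flow normal to the layers, continuity requires the same specific discharge q through every layer.
Σ(b_i/K_i) = 4.68/0.116 + 12.7/29.6 = 40.77 d.
q = Δh / Σ(b_i/K_i) = 4.20 / 40.77 = 0.1030 m/day.
In each layer the seepage velocity is v_i = q/n_i, so the layer transit time is t_i = b_i·n_i / q:
  layer 1 (silt): t_1 = 4.68 × 0.05 / 0.1030 = 2.272 d
  layer 2 (medium sand): t_2 = 12.7 × 0.19 / 0.1030 = 23.43 d
Total t = Σ t_i = 25.70 days.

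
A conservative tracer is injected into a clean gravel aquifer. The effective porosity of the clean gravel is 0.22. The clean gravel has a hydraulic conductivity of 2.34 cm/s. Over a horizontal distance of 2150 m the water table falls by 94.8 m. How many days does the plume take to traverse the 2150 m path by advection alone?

5.31

Convert K: 2.34 cm/s × 864 = 2022 m/day.
Hydraulic gradient i = Δh / L = 94.8 / 2150 = 0.04409.
Darcy flux q = K · i = 2022 × 0.04409 = 89.15 m/day.
Seepage velocity v = q / n_e = 89.15 / 0.22 = 405.2 m/day.
Travel time t = L / v = 2150 / 405.2 = 5.306 days.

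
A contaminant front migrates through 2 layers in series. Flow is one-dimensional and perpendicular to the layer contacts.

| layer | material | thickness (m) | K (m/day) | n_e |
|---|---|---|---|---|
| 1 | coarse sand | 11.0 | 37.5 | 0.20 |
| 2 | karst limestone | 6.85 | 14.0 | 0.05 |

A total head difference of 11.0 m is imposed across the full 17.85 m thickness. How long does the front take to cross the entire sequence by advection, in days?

With flow normal to the layers, continuity requires the same specific discharge q through every layer.
Σ(b_i/K_i) = 11.0/37.5 + 6.85/14.0 = 0.7826 d.
q = Δh / Σ(b_i/K_i) = 11.0 / 0.7826 = 14.06 m/day.
In each layer the seepage velocity is v_i = q/n_i, so the layer transit time is t_i = b_i·n_i / q:
  layer 1 (coarse sand): t_1 = 11.0 × 0.20 / 14.06 = 0.1565 d
  layer 2 (karst limestone): t_2 = 6.85 × 0.05 / 14.06 = 0.02437 d
Total t = Σ t_i = 0.1809 days.

0.181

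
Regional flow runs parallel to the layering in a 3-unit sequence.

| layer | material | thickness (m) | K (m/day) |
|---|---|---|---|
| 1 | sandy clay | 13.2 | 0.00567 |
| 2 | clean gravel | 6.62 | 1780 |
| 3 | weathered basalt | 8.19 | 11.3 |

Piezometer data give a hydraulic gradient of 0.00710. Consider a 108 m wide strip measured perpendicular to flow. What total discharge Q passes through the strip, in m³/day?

9110

Flow is parallel to layering, so each bed carries its own Darcy discharge and the transmissivities add.
Σ(K_i·b_i) = 0.00567×13.2 + 1780×6.62 + 11.3×8.19 = 11876 m²/day.
Hydraulic gradient i = 0.00710.
Q = Σ(K_i·b_i) · W · i = 11876 × 108 × 0.007100 = 9107 m³/day.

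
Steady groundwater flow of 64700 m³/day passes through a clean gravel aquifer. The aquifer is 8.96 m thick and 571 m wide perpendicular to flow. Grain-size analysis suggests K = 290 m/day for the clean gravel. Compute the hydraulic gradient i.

Cross-sectional area A = 571 × 8.96 = 5116 m².
From Q = K·A·i, i = Q / (K·A) = 64700 / (290.0 × 5116) = 0.04361.

0.0436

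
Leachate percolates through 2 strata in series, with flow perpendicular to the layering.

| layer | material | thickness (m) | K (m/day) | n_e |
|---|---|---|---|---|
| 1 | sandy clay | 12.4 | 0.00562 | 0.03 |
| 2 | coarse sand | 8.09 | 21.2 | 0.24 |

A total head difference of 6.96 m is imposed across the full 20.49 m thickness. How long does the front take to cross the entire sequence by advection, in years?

With flow normal to the layers, continuity requires the same specific discharge q through every layer.
Σ(b_i/K_i) = 12.4/0.00562 + 8.09/21.2 = 2207 d.
q = Δh / Σ(b_i/K_i) = 6.96 / 2207 = 0.003154 m/day.
In each layer the seepage velocity is v_i = q/n_i, so the layer transit time is t_i = b_i·n_i / q:
  layer 1 (sandy clay): t_1 = 12.4 × 0.03 / 0.003154 = 117.9 d
  layer 2 (coarse sand): t_2 = 8.09 × 0.24 / 0.003154 = 615.6 d
Total t = Σ t_i = 733.6 days = 2.008 years.

2.01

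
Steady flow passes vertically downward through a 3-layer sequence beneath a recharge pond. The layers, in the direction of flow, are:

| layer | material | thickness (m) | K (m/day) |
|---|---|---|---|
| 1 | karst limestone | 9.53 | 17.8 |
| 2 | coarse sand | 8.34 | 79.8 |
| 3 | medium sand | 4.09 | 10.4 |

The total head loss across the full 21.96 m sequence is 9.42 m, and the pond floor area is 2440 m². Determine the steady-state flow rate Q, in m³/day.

Flow is perpendicular to layering, so the layers act in series and the equivalent K is the thickness-weighted harmonic mean.
Total thickness L = 9.53 + 8.34 + 4.09 = 21.96 m.
Σ(b_i/K_i) = 9.53/17.8 + 8.34/79.8 + 4.09/10.4 = 1.033 d.
K_eq = L / Σ(b_i/K_i) = 21.96 / 1.033 = 21.25 m/day.
Q = K_eq · A · (Δh/L) = 21.25 × 2440 × (9.42/21.96) = 22247 m³/day.

22200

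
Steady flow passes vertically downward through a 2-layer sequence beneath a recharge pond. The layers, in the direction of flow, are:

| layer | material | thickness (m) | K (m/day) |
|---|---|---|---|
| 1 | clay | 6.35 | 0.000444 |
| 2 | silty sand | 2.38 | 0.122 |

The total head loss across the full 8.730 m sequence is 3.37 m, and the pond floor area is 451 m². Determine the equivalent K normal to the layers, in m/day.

0.000610

Flow is perpendicular to layering, so the layers act in series and the equivalent K is the thickness-weighted harmonic mean.
Total thickness L = 6.35 + 2.38 = 8.730 m.
Σ(b_i/K_i) = 6.35/0.000444 + 2.38/0.122 = 14321 d.
K_eq = L / Σ(b_i/K_i) = 8.730 / 14321 = 0.0006096 m/day.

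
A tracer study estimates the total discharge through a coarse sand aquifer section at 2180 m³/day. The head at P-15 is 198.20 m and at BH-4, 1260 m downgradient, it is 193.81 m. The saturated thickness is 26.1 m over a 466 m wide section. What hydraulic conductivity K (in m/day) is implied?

51.4

Cross-sectional area A = 466 × 26.1 = 12163 m².
Hydraulic gradient i = (198.20 − 193.81) / 1260 = 4.39 / 1260 = 0.003484.
From Q = K·A·i, K = Q / (A·i) = 2180 / (12163 × 0.003484) = 51.44 m/day.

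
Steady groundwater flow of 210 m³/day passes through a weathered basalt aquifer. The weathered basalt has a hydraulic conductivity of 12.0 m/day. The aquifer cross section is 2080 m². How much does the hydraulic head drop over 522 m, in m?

From Q = K·A·i, i = Q / (K·A) = 210 / (12.00 × 2080) = 0.008413.
Head loss Δh = i · L = 0.008413 × 522 = 4.392 m.

4.39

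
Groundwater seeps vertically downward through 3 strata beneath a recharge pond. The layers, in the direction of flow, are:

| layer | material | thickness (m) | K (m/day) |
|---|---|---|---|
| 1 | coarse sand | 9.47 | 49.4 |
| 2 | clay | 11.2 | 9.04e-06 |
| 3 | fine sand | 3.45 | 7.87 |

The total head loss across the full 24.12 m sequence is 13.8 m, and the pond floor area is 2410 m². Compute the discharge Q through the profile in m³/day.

Flow is perpendicular to layering, so the layers act in series and the equivalent K is the thickness-weighted harmonic mean.
Total thickness L = 9.47 + 11.2 + 3.45 = 24.12 m.
Σ(b_i/K_i) = 9.47/49.4 + 11.2/9.04e-06 + 3.45/7.87 = 1.239e+06 d.
K_eq = L / Σ(b_i/K_i) = 24.12 / 1.239e+06 = 1.947e-05 m/day.
Q = K_eq · A · (Δh/L) = 1.947e-05 × 2410 × (13.8/24.12) = 0.02684 m³/day.

0.0268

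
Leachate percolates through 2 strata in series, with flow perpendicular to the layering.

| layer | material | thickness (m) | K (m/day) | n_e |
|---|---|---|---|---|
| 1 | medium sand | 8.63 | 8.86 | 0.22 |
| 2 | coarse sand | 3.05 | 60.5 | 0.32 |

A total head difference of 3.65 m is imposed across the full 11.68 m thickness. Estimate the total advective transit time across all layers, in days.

0.807

With flow normal to the layers, continuity requires the same specific discharge q through every layer.
Σ(b_i/K_i) = 8.63/8.86 + 3.05/60.5 = 1.024 d.
q = Δh / Σ(b_i/K_i) = 3.65 / 1.024 = 3.563 m/day.
In each layer the seepage velocity is v_i = q/n_i, so the layer transit time is t_i = b_i·n_i / q:
  layer 1 (medium sand): t_1 = 8.63 × 0.22 / 3.563 = 0.5329 d
  layer 2 (coarse sand): t_2 = 3.05 × 0.32 / 3.563 = 0.2739 d
Total t = Σ t_i = 0.8068 days.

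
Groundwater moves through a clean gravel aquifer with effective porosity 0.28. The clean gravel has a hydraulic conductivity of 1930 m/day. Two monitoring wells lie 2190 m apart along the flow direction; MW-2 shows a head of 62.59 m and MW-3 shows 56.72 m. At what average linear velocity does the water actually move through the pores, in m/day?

Hydraulic gradient i = (62.59 − 56.72) / 2190 = 5.87 / 2190 = 0.002680.
Darcy flux q = K · i = 1930 × 0.002680 = 5.173 m/day.
Seepage velocity v = q / n_e = 5.173 / 0.28 = 18.48 m/day.

18.5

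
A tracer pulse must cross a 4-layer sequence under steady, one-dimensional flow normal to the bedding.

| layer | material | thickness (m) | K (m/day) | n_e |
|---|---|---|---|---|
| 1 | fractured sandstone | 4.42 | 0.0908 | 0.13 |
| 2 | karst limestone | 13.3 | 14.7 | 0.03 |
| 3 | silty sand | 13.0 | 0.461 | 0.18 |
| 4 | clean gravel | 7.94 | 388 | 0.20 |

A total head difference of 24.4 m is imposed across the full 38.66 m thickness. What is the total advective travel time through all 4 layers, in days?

With flow normal to the layers, continuity requires the same specific discharge q through every layer.
Σ(b_i/K_i) = 4.42/0.0908 + 13.3/14.7 + 13.0/0.461 + 7.94/388 = 77.80 d.
q = Δh / Σ(b_i/K_i) = 24.4 / 77.80 = 0.3136 m/day.
In each layer the seepage velocity is v_i = q/n_i, so the layer transit time is t_i = b_i·n_i / q:
  layer 1 (fractured sandstone): t_1 = 4.42 × 0.13 / 0.3136 = 1.832 d
  layer 2 (karst limestone): t_2 = 13.3 × 0.03 / 0.3136 = 1.272 d
  layer 3 (silty sand): t_3 = 13.0 × 0.18 / 0.3136 = 7.461 d
  layer 4 (clean gravel): t_4 = 7.94 × 0.20 / 0.3136 = 5.064 d
Total t = Σ t_i = 15.63 days.

15.6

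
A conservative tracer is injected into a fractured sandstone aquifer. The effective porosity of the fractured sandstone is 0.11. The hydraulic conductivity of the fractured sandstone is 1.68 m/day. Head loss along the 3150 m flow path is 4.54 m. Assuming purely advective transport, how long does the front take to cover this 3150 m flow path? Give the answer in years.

392

Hydraulic gradient i = Δh / L = 4.54 / 3150 = 0.001441.
Darcy flux q = K · i = 1.680 × 0.001441 = 0.002421 m/day.
Seepage velocity v = q / n_e = 0.002421 / 0.11 = 0.02201 m/day.
Travel time t = L / v = 3150 / 0.02201 = 1.431e+05 days = 391.8 years.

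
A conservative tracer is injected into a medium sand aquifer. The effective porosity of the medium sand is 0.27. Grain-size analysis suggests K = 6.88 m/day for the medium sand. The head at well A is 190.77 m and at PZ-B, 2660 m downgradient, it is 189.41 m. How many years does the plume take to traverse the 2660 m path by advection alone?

559

Hydraulic gradient i = (190.77 − 189.41) / 2660 = 1.36 / 2660 = 0.0005113.
Darcy flux q = K · i = 6.880 × 0.0005113 = 0.003518 m/day.
Seepage velocity v = q / n_e = 0.003518 / 0.27 = 0.01303 m/day.
Travel time t = L / v = 2660 / 0.01303 = 2.042e+05 days = 559.0 years.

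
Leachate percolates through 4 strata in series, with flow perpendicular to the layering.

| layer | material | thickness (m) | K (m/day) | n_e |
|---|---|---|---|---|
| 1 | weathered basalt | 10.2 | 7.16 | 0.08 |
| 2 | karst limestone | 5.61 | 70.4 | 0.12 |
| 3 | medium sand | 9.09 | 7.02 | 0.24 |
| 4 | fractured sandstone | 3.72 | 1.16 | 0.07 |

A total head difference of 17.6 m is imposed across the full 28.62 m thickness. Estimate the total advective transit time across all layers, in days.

1.34

With flow normal to the layers, continuity requires the same specific discharge q through every layer.
Σ(b_i/K_i) = 10.2/7.16 + 5.61/70.4 + 9.09/7.02 + 3.72/1.16 = 6.006 d.
q = Δh / Σ(b_i/K_i) = 17.6 / 6.006 = 2.930 m/day.
In each layer the seepage velocity is v_i = q/n_i, so the layer transit time is t_i = b_i·n_i / q:
  layer 1 (weathered basalt): t_1 = 10.2 × 0.08 / 2.930 = 0.2785 d
  layer 2 (karst limestone): t_2 = 5.61 × 0.12 / 2.930 = 0.2297 d
  layer 3 (medium sand): t_3 = 9.09 × 0.24 / 2.930 = 0.7445 d
  layer 4 (fractured sandstone): t_4 = 3.72 × 0.07 / 2.930 = 0.08886 d
Total t = Σ t_i = 1.342 days.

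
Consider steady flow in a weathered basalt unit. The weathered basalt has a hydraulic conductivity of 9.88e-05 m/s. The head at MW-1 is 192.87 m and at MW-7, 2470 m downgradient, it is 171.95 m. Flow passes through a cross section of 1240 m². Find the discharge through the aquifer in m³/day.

89.7

Convert K: 9.88e-05 m/s × 86400 = 8.536 m/day.
Hydraulic gradient i = (192.87 − 171.95) / 2470 = 20.92 / 2470 = 0.008470.
Darcy's law: Q = K · A · i = 8.536 × 1240 × 0.008470 = 89.65 m³/day.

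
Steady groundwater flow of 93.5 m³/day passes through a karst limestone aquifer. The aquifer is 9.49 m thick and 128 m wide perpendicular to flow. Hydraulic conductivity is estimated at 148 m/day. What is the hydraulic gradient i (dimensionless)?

0.000520

Cross-sectional area A = 128 × 9.49 = 1215 m².
From Q = K·A·i, i = Q / (K·A) = 93.5 / (148.0 × 1215) = 0.0005201.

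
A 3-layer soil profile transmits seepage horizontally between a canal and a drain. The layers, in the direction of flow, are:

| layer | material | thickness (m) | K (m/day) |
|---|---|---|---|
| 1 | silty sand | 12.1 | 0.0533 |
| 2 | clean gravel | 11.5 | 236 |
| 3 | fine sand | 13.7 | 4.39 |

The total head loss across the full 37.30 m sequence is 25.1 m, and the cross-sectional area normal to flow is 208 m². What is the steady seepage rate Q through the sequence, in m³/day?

Flow is perpendicular to layering, so the layers act in series and the equivalent K is the thickness-weighted harmonic mean.
Total thickness L = 12.1 + 11.5 + 13.7 = 37.30 m.
Σ(b_i/K_i) = 12.1/0.0533 + 11.5/236 + 13.7/4.39 = 230.2 d.
K_eq = L / Σ(b_i/K_i) = 37.30 / 230.2 = 0.1620 m/day.
Q = K_eq · A · (Δh/L) = 0.1620 × 208 × (25.1/37.30) = 22.68 m³/day.

22.7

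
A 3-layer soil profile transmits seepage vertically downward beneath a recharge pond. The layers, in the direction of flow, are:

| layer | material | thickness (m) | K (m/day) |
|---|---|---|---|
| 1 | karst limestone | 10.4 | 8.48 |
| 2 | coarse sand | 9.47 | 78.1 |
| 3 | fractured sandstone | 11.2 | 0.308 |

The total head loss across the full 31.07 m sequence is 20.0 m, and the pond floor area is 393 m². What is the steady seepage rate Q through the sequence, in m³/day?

208

Flow is perpendicular to layering, so the layers act in series and the equivalent K is the thickness-weighted harmonic mean.
Total thickness L = 10.4 + 9.47 + 11.2 = 31.07 m.
Σ(b_i/K_i) = 10.4/8.48 + 9.47/78.1 + 11.2/0.308 = 37.71 d.
K_eq = L / Σ(b_i/K_i) = 31.07 / 37.71 = 0.8239 m/day.
Q = K_eq · A · (Δh/L) = 0.8239 × 393 × (20.0/31.07) = 208.4 m³/day.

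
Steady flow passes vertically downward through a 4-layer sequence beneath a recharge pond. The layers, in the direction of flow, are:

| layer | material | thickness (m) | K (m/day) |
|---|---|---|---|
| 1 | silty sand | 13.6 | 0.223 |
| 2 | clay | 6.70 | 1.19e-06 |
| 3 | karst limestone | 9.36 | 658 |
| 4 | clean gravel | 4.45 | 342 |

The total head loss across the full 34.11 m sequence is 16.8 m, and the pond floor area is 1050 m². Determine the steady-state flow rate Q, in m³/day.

0.00313

Flow is perpendicular to layering, so the layers act in series and the equivalent K is the thickness-weighted harmonic mean.
Total thickness L = 13.6 + 6.70 + 9.36 + 4.45 = 34.11 m.
Σ(b_i/K_i) = 13.6/0.223 + 6.70/1.19e-06 + 9.36/658 + 4.45/342 = 5.630e+06 d.
K_eq = L / Σ(b_i/K_i) = 34.11 / 5.630e+06 = 6.058e-06 m/day.
Q = K_eq · A · (Δh/L) = 6.058e-06 × 1050 × (16.8/34.11) = 0.003133 m³/day.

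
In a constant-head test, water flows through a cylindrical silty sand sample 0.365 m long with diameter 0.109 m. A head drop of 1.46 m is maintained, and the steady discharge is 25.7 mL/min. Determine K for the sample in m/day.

0.992

Cross-sectional area A = π·(d/2)² = π × (0.109/2)² = 0.009331 m².
Convert discharge: 25.7 mL/min = 4.283e-07 m³/s.
Darcy's law rearranged: K = Q·L / (A·Δh) = 4.283e-07 × 0.365 / (0.009331 × 1.46) = 1.148e-05 m/s = 0.9915 m/day.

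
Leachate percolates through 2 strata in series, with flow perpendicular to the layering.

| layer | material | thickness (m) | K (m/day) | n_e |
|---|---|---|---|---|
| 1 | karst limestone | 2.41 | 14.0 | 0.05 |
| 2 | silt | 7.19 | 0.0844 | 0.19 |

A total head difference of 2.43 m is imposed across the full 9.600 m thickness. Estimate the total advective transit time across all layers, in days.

52.2

With flow normal to the layers, continuity requires the same specific discharge q through every layer.
Σ(b_i/K_i) = 2.41/14.0 + 7.19/0.0844 = 85.36 d.
q = Δh / Σ(b_i/K_i) = 2.43 / 85.36 = 0.02847 m/day.
In each layer the seepage velocity is v_i = q/n_i, so the layer transit time is t_i = b_i·n_i / q:
  layer 1 (karst limestone): t_1 = 2.41 × 0.05 / 0.02847 = 4.233 d
  layer 2 (silt): t_2 = 7.19 × 0.19 / 0.02847 = 47.99 d
Total t = Σ t_i = 52.22 days.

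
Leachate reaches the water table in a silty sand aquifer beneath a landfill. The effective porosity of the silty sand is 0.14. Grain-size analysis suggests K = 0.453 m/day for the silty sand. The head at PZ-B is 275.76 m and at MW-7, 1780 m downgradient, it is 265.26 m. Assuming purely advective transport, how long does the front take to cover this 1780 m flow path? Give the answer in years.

Hydraulic gradient i = (275.76 − 265.26) / 1780 = 10.5 / 1780 = 0.005899.
Darcy flux q = K · i = 0.4530 × 0.005899 = 0.002672 m/day.
Seepage velocity v = q / n_e = 0.002672 / 0.14 = 0.01909 m/day.
Travel time t = L / v = 1780 / 0.01909 = 93257 days = 255.3 years.

255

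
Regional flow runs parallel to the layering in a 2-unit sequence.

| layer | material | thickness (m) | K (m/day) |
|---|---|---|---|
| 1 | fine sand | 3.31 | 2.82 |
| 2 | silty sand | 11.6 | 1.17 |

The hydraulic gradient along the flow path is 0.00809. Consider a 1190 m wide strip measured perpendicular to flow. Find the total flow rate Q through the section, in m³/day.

221

Flow is parallel to layering, so each bed carries its own Darcy discharge and the transmissivities add.
Σ(K_i·b_i) = 2.82×3.31 + 1.17×11.6 = 22.91 m²/day.
Hydraulic gradient i = 0.00809.
Q = Σ(K_i·b_i) · W · i = 22.91 × 1190 × 0.008090 = 220.5 m³/day.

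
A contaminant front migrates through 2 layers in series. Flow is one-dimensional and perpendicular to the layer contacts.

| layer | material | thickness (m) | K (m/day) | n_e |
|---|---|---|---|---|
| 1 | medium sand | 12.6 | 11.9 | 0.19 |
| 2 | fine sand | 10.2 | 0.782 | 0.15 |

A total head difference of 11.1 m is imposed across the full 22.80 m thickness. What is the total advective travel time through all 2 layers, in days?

4.99

With flow normal to the layers, continuity requires the same specific discharge q through every layer.
Σ(b_i/K_i) = 12.6/11.9 + 10.2/0.782 = 14.10 d.
q = Δh / Σ(b_i/K_i) = 11.1 / 14.10 = 0.7871 m/day.
In each layer the seepage velocity is v_i = q/n_i, so the layer transit time is t_i = b_i·n_i / q:
  layer 1 (medium sand): t_1 = 12.6 × 0.19 / 0.7871 = 3.042 d
  layer 2 (fine sand): t_2 = 10.2 × 0.15 / 0.7871 = 1.944 d
Total t = Σ t_i = 4.985 days.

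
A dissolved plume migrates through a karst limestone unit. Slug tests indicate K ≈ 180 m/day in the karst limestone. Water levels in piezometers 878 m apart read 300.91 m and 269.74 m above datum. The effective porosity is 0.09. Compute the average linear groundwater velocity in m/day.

71.0

Hydraulic gradient i = (300.91 − 269.74) / 878 = 31.17 / 878 = 0.03550.
Darcy flux q = K · i = 180.0 × 0.03550 = 6.390 m/day.
Seepage velocity v = q / n_e = 6.390 / 0.09 = 71.00 m/day.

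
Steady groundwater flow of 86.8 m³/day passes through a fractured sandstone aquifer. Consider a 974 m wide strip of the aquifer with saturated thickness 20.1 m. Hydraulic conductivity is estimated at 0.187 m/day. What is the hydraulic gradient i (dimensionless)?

0.0237

Cross-sectional area A = 974 × 20.1 = 19577 m².
From Q = K·A·i, i = Q / (K·A) = 86.8 / (0.1870 × 19577) = 0.02371.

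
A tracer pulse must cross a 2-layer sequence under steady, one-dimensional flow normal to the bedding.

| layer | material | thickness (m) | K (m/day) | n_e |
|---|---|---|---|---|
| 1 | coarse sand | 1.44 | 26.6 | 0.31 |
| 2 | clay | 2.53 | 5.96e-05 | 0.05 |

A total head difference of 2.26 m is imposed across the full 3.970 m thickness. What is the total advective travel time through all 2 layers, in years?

29.5

With flow normal to the layers, continuity requires the same specific discharge q through every layer.
Σ(b_i/K_i) = 1.44/26.6 + 2.53/5.96e-05 = 42450 d.
q = Δh / Σ(b_i/K_i) = 2.26 / 42450 = 5.324e-05 m/day.
In each layer the seepage velocity is v_i = q/n_i, so the layer transit time is t_i = b_i·n_i / q:
  layer 1 (coarse sand): t_1 = 1.44 × 0.31 / 5.324e-05 = 8385 d
  layer 2 (clay): t_2 = 2.53 × 0.05 / 5.324e-05 = 2376 d
Total t = Σ t_i = 10761 days = 29.46 years.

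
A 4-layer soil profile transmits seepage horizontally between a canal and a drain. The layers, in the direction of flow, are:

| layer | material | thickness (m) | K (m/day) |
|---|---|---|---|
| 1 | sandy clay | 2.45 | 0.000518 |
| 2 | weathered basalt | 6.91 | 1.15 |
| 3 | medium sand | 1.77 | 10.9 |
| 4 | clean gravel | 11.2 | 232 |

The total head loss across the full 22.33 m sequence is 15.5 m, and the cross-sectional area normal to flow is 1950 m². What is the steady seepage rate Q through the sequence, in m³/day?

6.38

Flow is perpendicular to layering, so the layers act in series and the equivalent K is the thickness-weighted harmonic mean.
Total thickness L = 2.45 + 6.91 + 1.77 + 11.2 = 22.33 m.
Σ(b_i/K_i) = 2.45/0.000518 + 6.91/1.15 + 1.77/10.9 + 11.2/232 = 4736 d.
K_eq = L / Σ(b_i/K_i) = 22.33 / 4736 = 0.004715 m/day.
Q = K_eq · A · (Δh/L) = 0.004715 × 1950 × (15.5/22.33) = 6.382 m³/day.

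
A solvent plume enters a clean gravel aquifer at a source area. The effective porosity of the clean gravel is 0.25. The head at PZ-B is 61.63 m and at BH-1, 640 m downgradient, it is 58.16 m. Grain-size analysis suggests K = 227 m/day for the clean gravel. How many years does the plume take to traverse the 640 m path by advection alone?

0.356

Hydraulic gradient i = (61.63 − 58.16) / 640 = 3.47 / 640 = 0.005422.
Darcy flux q = K · i = 227.0 × 0.005422 = 1.231 m/day.
Seepage velocity v = q / n_e = 1.231 / 0.25 = 4.923 m/day.
Travel time t = L / v = 640 / 4.923 = 130.0 days = 0.3559 years.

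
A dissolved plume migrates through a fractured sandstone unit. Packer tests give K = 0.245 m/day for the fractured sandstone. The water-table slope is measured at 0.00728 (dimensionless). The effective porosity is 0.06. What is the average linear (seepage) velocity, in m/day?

0.0297

Hydraulic gradient i = 0.00728.
Darcy flux q = K · i = 0.2450 × 0.007280 = 0.001784 m/day.
Seepage velocity v = q / n_e = 0.001784 / 0.06 = 0.02973 m/day.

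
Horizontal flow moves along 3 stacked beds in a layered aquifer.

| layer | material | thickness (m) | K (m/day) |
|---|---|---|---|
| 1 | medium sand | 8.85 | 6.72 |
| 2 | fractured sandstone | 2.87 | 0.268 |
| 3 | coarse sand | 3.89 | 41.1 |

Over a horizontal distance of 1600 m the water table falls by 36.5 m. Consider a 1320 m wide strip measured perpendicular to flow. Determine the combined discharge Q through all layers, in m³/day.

6630

Flow is parallel to layering, so each bed carries its own Darcy discharge and the transmissivities add.
Σ(K_i·b_i) = 6.72×8.85 + 0.268×2.87 + 41.1×3.89 = 220.1 m²/day.
Hydraulic gradient i = Δh / L = 36.5 / 1600 = 0.02281.
Q = Σ(K_i·b_i) · W · i = 220.1 × 1320 × 0.02281 = 6628 m³/day.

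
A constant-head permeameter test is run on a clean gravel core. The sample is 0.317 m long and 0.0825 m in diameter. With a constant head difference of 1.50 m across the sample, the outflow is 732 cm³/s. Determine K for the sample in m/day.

2500

Cross-sectional area A = π·(d/2)² = π × (0.0825/2)² = 0.005346 m².
Convert discharge: 732 cm³/s = 0.0007320 m³/s.
Darcy's law rearranged: K = Q·L / (A·Δh) = 0.0007320 × 0.317 / (0.005346 × 1.50) = 0.02894 m/s = 2500 m/day.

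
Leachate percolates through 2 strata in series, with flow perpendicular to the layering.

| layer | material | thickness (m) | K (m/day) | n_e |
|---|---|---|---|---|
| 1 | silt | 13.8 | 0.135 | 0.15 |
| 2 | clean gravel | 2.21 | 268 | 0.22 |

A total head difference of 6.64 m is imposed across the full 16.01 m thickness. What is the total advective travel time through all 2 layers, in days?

39.4

With flow normal to the layers, continuity requires the same specific discharge q through every layer.
Σ(b_i/K_i) = 13.8/0.135 + 2.21/268 = 102.2 d.
q = Δh / Σ(b_i/K_i) = 6.64 / 102.2 = 0.06495 m/day.
In each layer the seepage velocity is v_i = q/n_i, so the layer transit time is t_i = b_i·n_i / q:
  layer 1 (silt): t_1 = 13.8 × 0.15 / 0.06495 = 31.87 d
  layer 2 (clean gravel): t_2 = 2.21 × 0.22 / 0.06495 = 7.486 d
Total t = Σ t_i = 39.36 days.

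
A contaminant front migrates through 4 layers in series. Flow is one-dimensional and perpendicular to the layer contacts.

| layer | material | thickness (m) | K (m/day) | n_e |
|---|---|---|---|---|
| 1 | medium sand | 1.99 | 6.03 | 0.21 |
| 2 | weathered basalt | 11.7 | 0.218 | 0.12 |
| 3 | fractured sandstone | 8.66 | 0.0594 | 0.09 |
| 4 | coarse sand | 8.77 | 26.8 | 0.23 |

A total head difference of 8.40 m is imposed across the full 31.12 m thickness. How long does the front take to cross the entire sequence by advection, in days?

110

With flow normal to the layers, continuity requires the same specific discharge q through every layer.
Σ(b_i/K_i) = 1.99/6.03 + 11.7/0.218 + 8.66/0.0594 + 8.77/26.8 = 200.1 d.
q = Δh / Σ(b_i/K_i) = 8.40 / 200.1 = 0.04198 m/day.
In each layer the seepage velocity is v_i = q/n_i, so the layer transit time is t_i = b_i·n_i / q:
  layer 1 (medium sand): t_1 = 1.99 × 0.21 / 0.04198 = 9.956 d
  layer 2 (weathered basalt): t_2 = 11.7 × 0.12 / 0.04198 = 33.45 d
  layer 3 (fractured sandstone): t_3 = 8.66 × 0.09 / 0.04198 = 18.57 d
  layer 4 (coarse sand): t_4 = 8.77 × 0.23 / 0.04198 = 48.05 d
Total t = Σ t_i = 110.0 days.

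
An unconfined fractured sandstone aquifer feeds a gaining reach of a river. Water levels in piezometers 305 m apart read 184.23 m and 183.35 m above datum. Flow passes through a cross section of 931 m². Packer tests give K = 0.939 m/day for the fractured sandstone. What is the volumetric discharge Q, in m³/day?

2.52

Hydraulic gradient i = (184.23 − 183.35) / 305 = 0.88 / 305 = 0.002885.
Darcy's law: Q = K · A · i = 0.9390 × 931.0 × 0.002885 = 2.522 m³/day.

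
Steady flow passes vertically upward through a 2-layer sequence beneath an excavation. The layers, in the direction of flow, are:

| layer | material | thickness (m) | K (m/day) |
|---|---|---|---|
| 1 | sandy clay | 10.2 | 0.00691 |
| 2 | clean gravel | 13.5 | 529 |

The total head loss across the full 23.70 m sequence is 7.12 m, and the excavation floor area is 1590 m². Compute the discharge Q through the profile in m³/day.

Flow is perpendicular to layering, so the layers act in series and the equivalent K is the thickness-weighted harmonic mean.
Total thickness L = 10.2 + 13.5 = 23.70 m.
Σ(b_i/K_i) = 10.2/0.00691 + 13.5/529 = 1476 d.
K_eq = L / Σ(b_i/K_i) = 23.70 / 1476 = 0.01606 m/day.
Q = K_eq · A · (Δh/L) = 0.01606 × 1590 × (7.12/23.70) = 7.669 m³/day.

7.67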